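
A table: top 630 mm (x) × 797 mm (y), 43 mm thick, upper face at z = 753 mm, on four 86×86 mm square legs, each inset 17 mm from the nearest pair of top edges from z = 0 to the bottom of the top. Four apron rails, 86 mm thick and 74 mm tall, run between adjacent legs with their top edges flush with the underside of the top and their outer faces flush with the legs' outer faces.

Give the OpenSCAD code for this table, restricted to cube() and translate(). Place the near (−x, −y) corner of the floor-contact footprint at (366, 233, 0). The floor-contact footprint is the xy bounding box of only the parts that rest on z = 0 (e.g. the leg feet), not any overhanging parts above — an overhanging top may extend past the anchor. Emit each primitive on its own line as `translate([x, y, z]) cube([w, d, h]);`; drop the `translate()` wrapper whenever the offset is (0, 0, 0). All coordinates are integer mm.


translate([349, 216, 710]) cube([630, 797, 43]);
translate([366, 233, 0]) cube([86, 86, 710]);
translate([876, 233, 0]) cube([86, 86, 710]);
translate([366, 910, 0]) cube([86, 86, 710]);
translate([876, 910, 0]) cube([86, 86, 710]);
translate([452, 233, 636]) cube([424, 86, 74]);
translate([452, 910, 636]) cube([424, 86, 74]);
translate([366, 319, 636]) cube([86, 591, 74]);
translate([876, 319, 636]) cube([86, 591, 74]);


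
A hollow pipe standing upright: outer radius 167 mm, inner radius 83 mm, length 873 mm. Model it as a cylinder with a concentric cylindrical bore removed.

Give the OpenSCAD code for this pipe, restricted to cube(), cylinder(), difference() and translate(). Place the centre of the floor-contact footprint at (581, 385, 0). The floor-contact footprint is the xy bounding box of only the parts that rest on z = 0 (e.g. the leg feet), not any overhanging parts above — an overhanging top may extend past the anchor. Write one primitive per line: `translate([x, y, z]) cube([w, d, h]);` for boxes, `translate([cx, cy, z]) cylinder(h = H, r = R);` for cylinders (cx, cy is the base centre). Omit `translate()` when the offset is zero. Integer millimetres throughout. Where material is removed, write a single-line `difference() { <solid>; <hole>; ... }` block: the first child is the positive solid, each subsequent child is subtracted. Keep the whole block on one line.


difference() { translate([581, 385, 0]) cylinder(h = 873, r = 167); translate([581, 385, 0]) cylinder(h = 873, r = 83); }


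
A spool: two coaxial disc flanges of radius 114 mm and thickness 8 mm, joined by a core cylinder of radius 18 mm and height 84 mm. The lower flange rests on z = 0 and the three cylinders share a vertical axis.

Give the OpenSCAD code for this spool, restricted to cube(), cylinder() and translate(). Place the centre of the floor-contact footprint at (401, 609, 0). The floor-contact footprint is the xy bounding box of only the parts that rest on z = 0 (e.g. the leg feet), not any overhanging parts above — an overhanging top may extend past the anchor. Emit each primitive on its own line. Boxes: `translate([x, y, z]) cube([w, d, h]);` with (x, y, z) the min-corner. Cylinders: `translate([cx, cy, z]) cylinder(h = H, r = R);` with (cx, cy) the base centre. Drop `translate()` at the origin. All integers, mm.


translate([401, 609, 0]) cylinder(h = 8, r = 114);
translate([401, 609, 8]) cylinder(h = 84, r = 18);
translate([401, 609, 92]) cylinder(h = 8, r = 114);


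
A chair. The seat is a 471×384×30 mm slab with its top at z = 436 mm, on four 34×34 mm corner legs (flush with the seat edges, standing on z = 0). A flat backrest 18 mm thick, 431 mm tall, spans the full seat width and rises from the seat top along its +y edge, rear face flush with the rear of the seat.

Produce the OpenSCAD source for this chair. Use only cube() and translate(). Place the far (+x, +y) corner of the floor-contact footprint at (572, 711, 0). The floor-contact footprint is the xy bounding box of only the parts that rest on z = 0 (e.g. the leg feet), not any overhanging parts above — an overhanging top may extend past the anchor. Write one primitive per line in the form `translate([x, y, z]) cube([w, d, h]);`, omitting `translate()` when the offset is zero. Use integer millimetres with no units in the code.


// leg_h = 436 - 30 = 406
translate([101, 327, 406]) cube([471, 384, 30]);
translate([101, 327, 0]) cube([34, 34, 406]);
translate([538, 327, 0]) cube([34, 34, 406]);
translate([101, 677, 0]) cube([34, 34, 406]);
translate([538, 677, 0]) cube([34, 34, 406]);
translate([101, 693, 436]) cube([471, 18, 431]);


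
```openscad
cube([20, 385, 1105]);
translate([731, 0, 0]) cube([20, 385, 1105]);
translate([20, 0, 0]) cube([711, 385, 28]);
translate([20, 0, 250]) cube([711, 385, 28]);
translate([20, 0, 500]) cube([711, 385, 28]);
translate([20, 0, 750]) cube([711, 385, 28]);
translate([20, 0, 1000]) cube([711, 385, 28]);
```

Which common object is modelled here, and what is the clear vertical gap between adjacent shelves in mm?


A bookshelf. The clear shelf gap is 222 mm.

Two tall side panels with 5 horizontal boards between them — a bookshelf. The first two shelf undersides are at z = 0 and z = 250; with shelf thickness 28, the clear gap is 250 − 0 − 28 = 222 mm.


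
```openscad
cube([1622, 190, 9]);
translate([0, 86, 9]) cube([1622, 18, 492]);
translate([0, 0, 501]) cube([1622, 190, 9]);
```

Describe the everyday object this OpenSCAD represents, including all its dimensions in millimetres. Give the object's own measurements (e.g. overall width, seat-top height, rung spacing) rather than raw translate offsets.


An I-beam lying along x, 1622 mm long. Overall section height 510 mm. Two flanges 190 mm wide (y) and 9 mm thick, one on the floor and one at the top; a web 18 mm thick runs between them, centred on the flange width.


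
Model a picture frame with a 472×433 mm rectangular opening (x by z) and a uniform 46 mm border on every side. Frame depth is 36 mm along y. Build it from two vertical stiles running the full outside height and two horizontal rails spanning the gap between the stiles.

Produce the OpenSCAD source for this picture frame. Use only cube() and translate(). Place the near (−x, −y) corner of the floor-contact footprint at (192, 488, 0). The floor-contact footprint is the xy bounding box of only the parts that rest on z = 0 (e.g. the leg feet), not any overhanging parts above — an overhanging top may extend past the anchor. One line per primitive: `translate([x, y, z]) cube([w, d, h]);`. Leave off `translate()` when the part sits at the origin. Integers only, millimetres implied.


translate([192, 488, 0]) cube([46, 36, 525]);
translate([710, 488, 0]) cube([46, 36, 525]);
translate([238, 488, 0]) cube([472, 36, 46]);
translate([238, 488, 479]) cube([472, 36, 46]);


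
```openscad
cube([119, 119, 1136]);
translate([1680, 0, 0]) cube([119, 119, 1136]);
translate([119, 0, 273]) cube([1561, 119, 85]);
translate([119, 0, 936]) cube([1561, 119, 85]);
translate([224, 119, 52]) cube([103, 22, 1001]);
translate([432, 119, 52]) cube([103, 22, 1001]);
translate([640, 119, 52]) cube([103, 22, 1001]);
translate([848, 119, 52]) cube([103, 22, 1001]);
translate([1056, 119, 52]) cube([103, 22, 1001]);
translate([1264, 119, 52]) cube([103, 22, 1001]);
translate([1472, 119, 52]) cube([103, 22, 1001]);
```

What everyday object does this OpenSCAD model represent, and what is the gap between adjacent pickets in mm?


A fence section. The picket gap is 105 mm.

Two posts, two rails, 7 pickets — a fence section. Span 1561 mm holds 7 pickets of 103 mm with 8 equal gaps: ⌊(1561 − 7·103) / 8⌋ = 105 mm.


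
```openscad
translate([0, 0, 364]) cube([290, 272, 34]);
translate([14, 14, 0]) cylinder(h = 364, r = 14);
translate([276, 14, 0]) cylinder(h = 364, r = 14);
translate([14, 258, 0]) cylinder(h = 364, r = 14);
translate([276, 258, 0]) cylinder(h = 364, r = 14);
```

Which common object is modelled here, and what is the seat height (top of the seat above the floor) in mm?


A stool. The seat height is 398 mm.

A 290×272×34 slab at z = 364 on four corner cylinders — a stool. The seat top is 364 + 34 = 398 mm.


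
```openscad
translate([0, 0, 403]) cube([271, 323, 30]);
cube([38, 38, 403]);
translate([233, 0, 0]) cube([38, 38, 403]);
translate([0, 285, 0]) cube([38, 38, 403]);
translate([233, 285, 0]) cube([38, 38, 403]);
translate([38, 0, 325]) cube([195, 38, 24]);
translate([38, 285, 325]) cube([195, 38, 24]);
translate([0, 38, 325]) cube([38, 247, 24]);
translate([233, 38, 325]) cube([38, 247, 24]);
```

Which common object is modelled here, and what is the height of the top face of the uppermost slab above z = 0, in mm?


A stool. The seat height is 433 mm.

A 271×323×30 slab at z = 403 on four corner posts — a stool. The seat top is 403 + 30 = 433 mm.


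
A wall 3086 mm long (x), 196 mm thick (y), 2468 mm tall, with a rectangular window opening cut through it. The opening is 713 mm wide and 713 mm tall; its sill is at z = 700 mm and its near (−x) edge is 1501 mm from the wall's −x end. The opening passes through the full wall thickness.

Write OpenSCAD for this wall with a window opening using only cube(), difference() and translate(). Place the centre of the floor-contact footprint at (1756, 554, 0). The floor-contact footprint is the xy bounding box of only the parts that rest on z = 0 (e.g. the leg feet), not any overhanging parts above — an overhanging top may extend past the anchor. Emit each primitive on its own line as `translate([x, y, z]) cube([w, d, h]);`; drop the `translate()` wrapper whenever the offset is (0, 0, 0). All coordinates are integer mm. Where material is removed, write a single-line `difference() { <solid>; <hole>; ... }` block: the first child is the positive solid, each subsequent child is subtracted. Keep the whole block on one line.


difference() { translate([213, 456, 0]) cube([3086, 196, 2468]); translate([1714, 456, 700]) cube([713, 196, 713]); }


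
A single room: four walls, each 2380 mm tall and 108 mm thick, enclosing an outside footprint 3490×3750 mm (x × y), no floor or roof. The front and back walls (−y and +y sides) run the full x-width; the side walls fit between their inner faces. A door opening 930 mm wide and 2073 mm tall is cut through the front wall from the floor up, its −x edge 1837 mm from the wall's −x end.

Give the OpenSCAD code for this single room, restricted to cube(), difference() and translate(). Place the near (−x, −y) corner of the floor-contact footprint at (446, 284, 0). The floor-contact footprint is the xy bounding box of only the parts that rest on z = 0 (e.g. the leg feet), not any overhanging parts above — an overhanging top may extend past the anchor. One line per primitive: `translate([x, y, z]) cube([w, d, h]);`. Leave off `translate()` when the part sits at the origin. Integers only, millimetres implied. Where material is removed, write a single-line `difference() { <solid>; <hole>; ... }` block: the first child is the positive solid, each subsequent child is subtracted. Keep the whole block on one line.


difference() { translate([446, 284, 0]) cube([3490, 108, 2380]); translate([2283, 284, 0]) cube([930, 108, 2073]); }
translate([446, 3926, 0]) cube([3490, 108, 2380]);
translate([446, 392, 0]) cube([108, 3534, 2380]);
translate([3828, 392, 0]) cube([108, 3534, 2380]);


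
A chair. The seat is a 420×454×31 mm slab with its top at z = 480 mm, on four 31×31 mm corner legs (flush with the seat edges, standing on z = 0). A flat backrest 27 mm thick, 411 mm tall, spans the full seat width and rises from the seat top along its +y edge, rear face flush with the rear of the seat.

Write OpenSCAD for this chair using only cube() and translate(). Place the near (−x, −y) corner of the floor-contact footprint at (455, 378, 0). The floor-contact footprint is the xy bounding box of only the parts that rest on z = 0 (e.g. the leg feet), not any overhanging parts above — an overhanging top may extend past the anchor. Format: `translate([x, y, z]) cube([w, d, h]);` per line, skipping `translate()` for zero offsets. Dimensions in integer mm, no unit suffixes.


translate([455, 378, 449]) cube([420, 454, 31]);
translate([455, 378, 0]) cube([31, 31, 449]);
translate([844, 378, 0]) cube([31, 31, 449]);
translate([455, 801, 0]) cube([31, 31, 449]);
translate([844, 801, 0]) cube([31, 31, 449]);
translate([455, 805, 480]) cube([420, 27, 411]);


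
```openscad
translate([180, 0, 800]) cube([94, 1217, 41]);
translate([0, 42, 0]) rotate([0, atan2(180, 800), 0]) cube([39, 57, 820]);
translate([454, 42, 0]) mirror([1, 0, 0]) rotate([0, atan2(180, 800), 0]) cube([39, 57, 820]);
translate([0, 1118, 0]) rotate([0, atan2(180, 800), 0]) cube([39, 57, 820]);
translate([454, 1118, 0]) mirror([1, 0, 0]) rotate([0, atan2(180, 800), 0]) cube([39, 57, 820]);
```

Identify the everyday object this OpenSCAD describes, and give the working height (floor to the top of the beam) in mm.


A sawhorse. The overall height is 841 mm.

A beam across two mirrored pairs of raked legs — a sawhorse. The beam's underside is at z = 800 (matching the legs' vertical rise in atan2(180, 800)) and the beam is 41 mm tall, so its top is at 800 + 41 = 841 mm. The raked legs top out at the beam's underside, so that is the highest point.


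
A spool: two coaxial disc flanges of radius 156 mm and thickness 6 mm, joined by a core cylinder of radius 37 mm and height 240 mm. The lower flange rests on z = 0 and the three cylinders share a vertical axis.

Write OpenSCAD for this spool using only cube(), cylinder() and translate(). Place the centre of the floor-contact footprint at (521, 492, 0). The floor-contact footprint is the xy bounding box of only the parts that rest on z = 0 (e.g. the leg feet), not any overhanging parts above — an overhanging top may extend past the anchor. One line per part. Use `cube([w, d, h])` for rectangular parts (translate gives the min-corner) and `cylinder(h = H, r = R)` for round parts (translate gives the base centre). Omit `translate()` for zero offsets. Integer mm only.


translate([521, 492, 0]) cylinder(h = 6, r = 156);
translate([521, 492, 6]) cylinder(h = 240, r = 37);
translate([521, 492, 246]) cylinder(h = 6, r = 156);


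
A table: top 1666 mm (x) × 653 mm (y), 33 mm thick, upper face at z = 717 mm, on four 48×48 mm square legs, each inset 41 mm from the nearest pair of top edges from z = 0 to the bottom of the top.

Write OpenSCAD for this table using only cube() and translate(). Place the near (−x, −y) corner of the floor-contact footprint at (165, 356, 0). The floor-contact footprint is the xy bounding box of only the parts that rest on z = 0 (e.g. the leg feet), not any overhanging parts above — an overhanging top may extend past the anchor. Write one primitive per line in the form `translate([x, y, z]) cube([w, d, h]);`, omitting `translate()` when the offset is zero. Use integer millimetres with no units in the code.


// leg_h = 717 - 33 = 684
translate([124, 315, 684]) cube([1666, 653, 33]);
translate([165, 356, 0]) cube([48, 48, 684]);
translate([1701, 356, 0]) cube([48, 48, 684]);
translate([165, 879, 0]) cube([48, 48, 684]);
translate([1701, 879, 0]) cube([48, 48, 684]);


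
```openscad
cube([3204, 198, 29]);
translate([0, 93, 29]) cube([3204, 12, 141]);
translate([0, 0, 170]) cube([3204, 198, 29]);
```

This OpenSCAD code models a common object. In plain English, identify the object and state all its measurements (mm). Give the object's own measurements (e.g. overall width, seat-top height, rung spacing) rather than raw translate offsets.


An I-beam lying along x, 3204 mm long. Overall section height 199 mm. Two flanges 198 mm wide (y) and 29 mm thick, one on the floor and one at the top; a web 12 mm thick runs between them, centred on the flange width.


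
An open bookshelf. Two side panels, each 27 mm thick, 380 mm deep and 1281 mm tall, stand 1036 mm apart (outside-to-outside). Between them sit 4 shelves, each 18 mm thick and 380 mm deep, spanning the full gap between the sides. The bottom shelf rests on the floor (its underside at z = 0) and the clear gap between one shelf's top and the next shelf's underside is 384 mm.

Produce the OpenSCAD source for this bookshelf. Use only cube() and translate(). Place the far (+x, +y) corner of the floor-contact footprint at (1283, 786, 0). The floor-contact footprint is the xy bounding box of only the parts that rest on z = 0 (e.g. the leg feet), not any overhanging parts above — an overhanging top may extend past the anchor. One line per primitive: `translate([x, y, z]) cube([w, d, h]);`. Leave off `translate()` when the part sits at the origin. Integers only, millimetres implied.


translate([247, 406, 0]) cube([27, 380, 1281]);
translate([1256, 406, 0]) cube([27, 380, 1281]);
translate([274, 406, 0]) cube([982, 380, 18]);
translate([274, 406, 402]) cube([982, 380, 18]);
translate([274, 406, 804]) cube([982, 380, 18]);
translate([274, 406, 1206]) cube([982, 380, 18]);


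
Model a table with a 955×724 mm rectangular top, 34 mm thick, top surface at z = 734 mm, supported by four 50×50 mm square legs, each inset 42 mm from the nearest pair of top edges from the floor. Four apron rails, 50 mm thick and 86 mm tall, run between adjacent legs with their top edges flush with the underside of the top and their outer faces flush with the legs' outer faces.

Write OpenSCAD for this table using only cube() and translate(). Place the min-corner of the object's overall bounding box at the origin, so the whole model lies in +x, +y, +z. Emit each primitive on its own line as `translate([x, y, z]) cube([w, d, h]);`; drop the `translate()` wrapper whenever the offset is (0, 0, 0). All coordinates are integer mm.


// leg_h = 734 - 34 = 700
// apron z = 700 - 86 = 614
translate([0, 0, 700]) cube([955, 724, 34]);
translate([42, 42, 0]) cube([50, 50, 700]);
translate([863, 42, 0]) cube([50, 50, 700]);
translate([42, 632, 0]) cube([50, 50, 700]);
translate([863, 632, 0]) cube([50, 50, 700]);
translate([92, 42, 614]) cube([771, 50, 86]);
translate([92, 632, 614]) cube([771, 50, 86]);
translate([42, 92, 614]) cube([50, 540, 86]);
translate([863, 92, 614]) cube([50, 540, 86]);


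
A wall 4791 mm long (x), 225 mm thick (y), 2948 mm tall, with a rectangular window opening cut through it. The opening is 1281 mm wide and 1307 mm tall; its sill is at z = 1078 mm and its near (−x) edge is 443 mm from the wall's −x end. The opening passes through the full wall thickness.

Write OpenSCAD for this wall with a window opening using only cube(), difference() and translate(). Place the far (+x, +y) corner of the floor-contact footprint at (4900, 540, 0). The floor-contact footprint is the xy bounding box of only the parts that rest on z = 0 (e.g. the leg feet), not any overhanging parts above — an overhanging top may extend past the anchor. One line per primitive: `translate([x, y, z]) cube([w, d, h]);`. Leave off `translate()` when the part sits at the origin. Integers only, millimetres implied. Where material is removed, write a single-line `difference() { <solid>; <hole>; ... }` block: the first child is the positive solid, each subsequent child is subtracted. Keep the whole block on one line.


difference() { translate([109, 315, 0]) cube([4791, 225, 2948]); translate([552, 315, 1078]) cube([1281, 225, 1307]); }


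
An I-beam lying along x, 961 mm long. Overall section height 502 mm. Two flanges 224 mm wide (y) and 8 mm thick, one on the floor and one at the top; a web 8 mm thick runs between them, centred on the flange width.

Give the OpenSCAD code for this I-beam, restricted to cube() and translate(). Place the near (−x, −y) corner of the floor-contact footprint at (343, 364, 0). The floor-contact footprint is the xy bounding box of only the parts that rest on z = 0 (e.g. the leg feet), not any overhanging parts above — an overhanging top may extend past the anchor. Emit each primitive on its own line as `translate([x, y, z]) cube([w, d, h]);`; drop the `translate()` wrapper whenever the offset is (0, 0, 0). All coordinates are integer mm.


translate([343, 364, 0]) cube([961, 224, 8]);
translate([343, 472, 8]) cube([961, 8, 486]);
translate([343, 364, 494]) cube([961, 224, 8]);


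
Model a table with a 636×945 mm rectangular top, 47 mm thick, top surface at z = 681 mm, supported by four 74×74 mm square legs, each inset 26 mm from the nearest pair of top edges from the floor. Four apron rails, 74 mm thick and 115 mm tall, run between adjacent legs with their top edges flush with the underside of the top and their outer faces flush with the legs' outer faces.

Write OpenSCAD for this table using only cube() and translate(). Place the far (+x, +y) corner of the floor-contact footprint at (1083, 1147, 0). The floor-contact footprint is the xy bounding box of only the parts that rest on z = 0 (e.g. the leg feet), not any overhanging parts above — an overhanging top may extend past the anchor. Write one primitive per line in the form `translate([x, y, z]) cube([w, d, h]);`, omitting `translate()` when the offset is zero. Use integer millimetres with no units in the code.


translate([473, 228, 634]) cube([636, 945, 47]);
translate([499, 254, 0]) cube([74, 74, 634]);
translate([1009, 254, 0]) cube([74, 74, 634]);
translate([499, 1073, 0]) cube([74, 74, 634]);
translate([1009, 1073, 0]) cube([74, 74, 634]);
translate([573, 254, 519]) cube([436, 74, 115]);
translate([573, 1073, 519]) cube([436, 74, 115]);
translate([499, 328, 519]) cube([74, 745, 115]);
translate([1009, 328, 519]) cube([74, 745, 115]);


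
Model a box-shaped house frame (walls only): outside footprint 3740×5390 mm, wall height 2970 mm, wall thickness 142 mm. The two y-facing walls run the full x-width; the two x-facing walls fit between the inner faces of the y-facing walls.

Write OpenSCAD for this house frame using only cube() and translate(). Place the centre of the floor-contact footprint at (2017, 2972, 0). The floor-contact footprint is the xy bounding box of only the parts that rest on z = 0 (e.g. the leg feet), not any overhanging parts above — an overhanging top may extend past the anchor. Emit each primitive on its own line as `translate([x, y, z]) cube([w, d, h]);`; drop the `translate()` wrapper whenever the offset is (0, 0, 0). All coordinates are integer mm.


translate([147, 277, 0]) cube([3740, 142, 2970]);
translate([147, 5525, 0]) cube([3740, 142, 2970]);
translate([147, 419, 0]) cube([142, 5106, 2970]);
translate([3745, 419, 0]) cube([142, 5106, 2970]);


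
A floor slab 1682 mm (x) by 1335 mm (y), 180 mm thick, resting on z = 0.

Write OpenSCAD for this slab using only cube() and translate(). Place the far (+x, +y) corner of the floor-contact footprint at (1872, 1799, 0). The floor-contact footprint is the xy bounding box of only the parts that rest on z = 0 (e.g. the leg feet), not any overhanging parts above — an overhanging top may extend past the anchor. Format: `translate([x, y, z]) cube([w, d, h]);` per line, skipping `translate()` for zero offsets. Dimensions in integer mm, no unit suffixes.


translate([190, 464, 0]) cube([1682, 1335, 180]);


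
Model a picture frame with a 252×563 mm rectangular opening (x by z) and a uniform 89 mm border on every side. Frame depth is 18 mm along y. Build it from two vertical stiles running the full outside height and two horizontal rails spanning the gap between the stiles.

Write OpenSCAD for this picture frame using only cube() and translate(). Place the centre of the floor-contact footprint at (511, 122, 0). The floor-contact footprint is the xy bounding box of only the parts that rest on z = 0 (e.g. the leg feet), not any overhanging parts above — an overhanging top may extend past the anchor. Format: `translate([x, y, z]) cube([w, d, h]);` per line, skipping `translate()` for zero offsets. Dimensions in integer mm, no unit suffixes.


translate([296, 113, 0]) cube([89, 18, 741]);
translate([637, 113, 0]) cube([89, 18, 741]);
translate([385, 113, 0]) cube([252, 18, 89]);
translate([385, 113, 652]) cube([252, 18, 89]);


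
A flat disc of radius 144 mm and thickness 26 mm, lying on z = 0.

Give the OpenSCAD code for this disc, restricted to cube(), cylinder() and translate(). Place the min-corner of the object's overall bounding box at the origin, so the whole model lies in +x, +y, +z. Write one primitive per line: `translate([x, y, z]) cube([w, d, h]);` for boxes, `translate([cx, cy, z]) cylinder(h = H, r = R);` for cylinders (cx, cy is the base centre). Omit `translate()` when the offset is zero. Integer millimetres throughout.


translate([144, 144, 0]) cylinder(h = 26, r = 144);


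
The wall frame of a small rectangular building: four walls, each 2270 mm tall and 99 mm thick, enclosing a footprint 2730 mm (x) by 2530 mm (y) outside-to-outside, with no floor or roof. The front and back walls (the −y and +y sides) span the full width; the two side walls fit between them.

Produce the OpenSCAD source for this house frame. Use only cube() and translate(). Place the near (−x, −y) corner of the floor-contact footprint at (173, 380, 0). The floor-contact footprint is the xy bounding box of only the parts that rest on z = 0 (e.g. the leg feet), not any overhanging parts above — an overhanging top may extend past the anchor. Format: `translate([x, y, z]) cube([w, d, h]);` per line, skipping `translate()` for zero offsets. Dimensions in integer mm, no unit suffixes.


translate([173, 380, 0]) cube([2730, 99, 2270]);
translate([173, 2811, 0]) cube([2730, 99, 2270]);
translate([173, 479, 0]) cube([99, 2332, 2270]);
translate([2804, 479, 0]) cube([99, 2332, 2270]);


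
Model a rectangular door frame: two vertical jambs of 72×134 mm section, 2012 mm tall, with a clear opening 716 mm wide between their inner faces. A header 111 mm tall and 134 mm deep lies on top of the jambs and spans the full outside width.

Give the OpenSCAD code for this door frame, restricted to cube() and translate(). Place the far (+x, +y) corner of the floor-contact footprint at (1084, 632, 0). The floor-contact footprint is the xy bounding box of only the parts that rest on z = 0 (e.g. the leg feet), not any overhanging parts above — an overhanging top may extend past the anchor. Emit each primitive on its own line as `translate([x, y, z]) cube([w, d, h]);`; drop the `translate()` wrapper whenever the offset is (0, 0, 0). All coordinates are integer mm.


translate([224, 498, 0]) cube([72, 134, 2012]);
translate([1012, 498, 0]) cube([72, 134, 2012]);
translate([224, 498, 2012]) cube([860, 134, 111]);


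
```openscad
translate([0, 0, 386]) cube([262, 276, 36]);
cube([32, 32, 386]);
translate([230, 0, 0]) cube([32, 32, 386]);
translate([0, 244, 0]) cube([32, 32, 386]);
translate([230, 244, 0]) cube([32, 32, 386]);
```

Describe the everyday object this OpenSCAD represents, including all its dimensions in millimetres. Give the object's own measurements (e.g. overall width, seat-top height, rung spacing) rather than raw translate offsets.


A four-legged stool. The seat is a 262×276×36 mm slab whose top surface is at z = 422 mm; four square legs, each 32×32 mm in cross-section, run from the floor (z = 0) to the underside of the seat, each flush with a corner of the seat.


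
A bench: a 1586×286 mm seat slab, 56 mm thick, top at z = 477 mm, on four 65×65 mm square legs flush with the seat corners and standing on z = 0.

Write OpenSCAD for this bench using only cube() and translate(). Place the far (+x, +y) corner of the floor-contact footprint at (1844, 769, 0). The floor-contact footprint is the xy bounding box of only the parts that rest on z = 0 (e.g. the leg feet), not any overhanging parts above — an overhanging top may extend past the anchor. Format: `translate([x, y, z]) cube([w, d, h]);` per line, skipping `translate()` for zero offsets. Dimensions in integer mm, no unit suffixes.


// leg_h = 477 − 56 = 421
translate([258, 483, 421]) cube([1586, 286, 56]);
translate([258, 483, 0]) cube([65, 65, 421]);
translate([258, 704, 0]) cube([65, 65, 421]);
translate([1779, 483, 0]) cube([65, 65, 421]);
translate([1779, 704, 0]) cube([65, 65, 421]);


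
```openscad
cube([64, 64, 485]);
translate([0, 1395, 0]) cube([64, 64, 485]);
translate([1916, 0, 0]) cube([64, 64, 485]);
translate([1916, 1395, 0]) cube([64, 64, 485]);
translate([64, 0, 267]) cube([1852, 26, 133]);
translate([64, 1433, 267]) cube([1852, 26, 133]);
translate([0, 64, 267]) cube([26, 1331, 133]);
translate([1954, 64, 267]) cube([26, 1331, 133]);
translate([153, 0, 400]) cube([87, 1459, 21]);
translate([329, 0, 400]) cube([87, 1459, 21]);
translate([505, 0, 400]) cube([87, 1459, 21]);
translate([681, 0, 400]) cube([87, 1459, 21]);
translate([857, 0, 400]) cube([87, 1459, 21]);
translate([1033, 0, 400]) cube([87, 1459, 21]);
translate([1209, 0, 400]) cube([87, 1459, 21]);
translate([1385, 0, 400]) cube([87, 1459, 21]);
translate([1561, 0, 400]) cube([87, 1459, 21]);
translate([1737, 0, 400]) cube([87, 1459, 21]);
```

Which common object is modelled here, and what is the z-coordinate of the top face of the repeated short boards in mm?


A bed frame. The slat-top height is 421 mm.

Four posts, four rails, and a row of slats — a bed frame. Slats sit on the rails at z = 267 + 133 = 400; with slat thickness 21, the top is 421 mm.


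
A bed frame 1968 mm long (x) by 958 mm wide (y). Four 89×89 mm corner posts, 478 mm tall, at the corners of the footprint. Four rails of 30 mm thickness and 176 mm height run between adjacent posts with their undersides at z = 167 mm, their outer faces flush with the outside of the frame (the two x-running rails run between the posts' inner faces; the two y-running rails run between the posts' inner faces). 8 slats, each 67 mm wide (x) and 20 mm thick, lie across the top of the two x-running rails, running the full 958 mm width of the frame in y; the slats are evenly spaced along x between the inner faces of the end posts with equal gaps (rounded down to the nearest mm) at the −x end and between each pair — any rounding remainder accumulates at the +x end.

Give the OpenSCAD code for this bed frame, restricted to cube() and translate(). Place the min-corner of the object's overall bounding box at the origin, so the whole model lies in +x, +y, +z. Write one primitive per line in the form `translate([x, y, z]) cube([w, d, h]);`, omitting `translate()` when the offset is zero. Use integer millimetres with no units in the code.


cube([89, 89, 478]);
translate([0, 869, 0]) cube([89, 89, 478]);
translate([1879, 0, 0]) cube([89, 89, 478]);
translate([1879, 869, 0]) cube([89, 89, 478]);
translate([89, 0, 167]) cube([1790, 30, 176]);
translate([89, 928, 167]) cube([1790, 30, 176]);
translate([0, 89, 167]) cube([30, 780, 176]);
translate([1938, 89, 167]) cube([30, 780, 176]);
translate([228, 0, 343]) cube([67, 958, 20]);
translate([434, 0, 343]) cube([67, 958, 20]);
translate([640, 0, 343]) cube([67, 958, 20]);
translate([846, 0, 343]) cube([67, 958, 20]);
translate([1052, 0, 343]) cube([67, 958, 20]);
translate([1258, 0, 343]) cube([67, 958, 20]);
translate([1464, 0, 343]) cube([67, 958, 20]);
translate([1670, 0, 343]) cube([67, 958, 20]);


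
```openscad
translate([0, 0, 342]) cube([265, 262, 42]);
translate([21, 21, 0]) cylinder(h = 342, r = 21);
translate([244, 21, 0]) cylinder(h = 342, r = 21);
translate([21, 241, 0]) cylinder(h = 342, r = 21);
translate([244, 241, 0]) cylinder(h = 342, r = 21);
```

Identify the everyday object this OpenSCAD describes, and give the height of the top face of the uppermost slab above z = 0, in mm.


A stool. The seat height is 384 mm.

A 265×262×42 slab at z = 342 on four corner cylinders — a stool. The seat top is 342 + 42 = 384 mm.


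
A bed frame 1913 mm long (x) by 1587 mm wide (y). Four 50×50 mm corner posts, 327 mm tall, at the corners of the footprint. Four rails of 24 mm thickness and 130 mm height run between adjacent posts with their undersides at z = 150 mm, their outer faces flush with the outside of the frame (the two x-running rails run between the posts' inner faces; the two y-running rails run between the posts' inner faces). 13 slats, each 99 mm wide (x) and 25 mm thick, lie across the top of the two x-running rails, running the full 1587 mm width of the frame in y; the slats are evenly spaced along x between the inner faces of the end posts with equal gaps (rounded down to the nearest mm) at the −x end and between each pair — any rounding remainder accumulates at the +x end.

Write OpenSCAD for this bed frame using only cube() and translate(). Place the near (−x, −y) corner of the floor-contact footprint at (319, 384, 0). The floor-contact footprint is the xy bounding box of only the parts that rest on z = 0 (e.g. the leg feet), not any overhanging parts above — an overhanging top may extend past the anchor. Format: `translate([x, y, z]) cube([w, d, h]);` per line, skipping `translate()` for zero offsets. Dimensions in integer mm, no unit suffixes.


translate([319, 384, 0]) cube([50, 50, 327]);
translate([319, 1921, 0]) cube([50, 50, 327]);
translate([2182, 384, 0]) cube([50, 50, 327]);
translate([2182, 1921, 0]) cube([50, 50, 327]);
translate([369, 384, 150]) cube([1813, 24, 130]);
translate([369, 1947, 150]) cube([1813, 24, 130]);
translate([319, 434, 150]) cube([24, 1487, 130]);
translate([2208, 434, 150]) cube([24, 1487, 130]);
translate([406, 384, 280]) cube([99, 1587, 25]);
translate([542, 384, 280]) cube([99, 1587, 25]);
translate([678, 384, 280]) cube([99, 1587, 25]);
translate([814, 384, 280]) cube([99, 1587, 25]);
translate([950, 384, 280]) cube([99, 1587, 25]);
translate([1086, 384, 280]) cube([99, 1587, 25]);
translate([1222, 384, 280]) cube([99, 1587, 25]);
translate([1358, 384, 280]) cube([99, 1587, 25]);
translate([1494, 384, 280]) cube([99, 1587, 25]);
translate([1630, 384, 280]) cube([99, 1587, 25]);
translate([1766, 384, 280]) cube([99, 1587, 25]);
translate([1902, 384, 280]) cube([99, 1587, 25]);
translate([2038, 384, 280]) cube([99, 1587, 25]);


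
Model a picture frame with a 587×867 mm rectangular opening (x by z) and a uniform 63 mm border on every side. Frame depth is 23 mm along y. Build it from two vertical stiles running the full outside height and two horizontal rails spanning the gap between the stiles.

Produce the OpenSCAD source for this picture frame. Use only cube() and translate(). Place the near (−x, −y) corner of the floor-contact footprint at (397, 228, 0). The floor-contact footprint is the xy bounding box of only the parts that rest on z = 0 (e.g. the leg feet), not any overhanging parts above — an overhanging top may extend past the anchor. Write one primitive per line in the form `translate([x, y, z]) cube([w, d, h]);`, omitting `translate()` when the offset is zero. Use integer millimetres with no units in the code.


translate([397, 228, 0]) cube([63, 23, 993]);
translate([1047, 228, 0]) cube([63, 23, 993]);
translate([460, 228, 0]) cube([587, 23, 63]);
translate([460, 228, 930]) cube([587, 23, 63]);


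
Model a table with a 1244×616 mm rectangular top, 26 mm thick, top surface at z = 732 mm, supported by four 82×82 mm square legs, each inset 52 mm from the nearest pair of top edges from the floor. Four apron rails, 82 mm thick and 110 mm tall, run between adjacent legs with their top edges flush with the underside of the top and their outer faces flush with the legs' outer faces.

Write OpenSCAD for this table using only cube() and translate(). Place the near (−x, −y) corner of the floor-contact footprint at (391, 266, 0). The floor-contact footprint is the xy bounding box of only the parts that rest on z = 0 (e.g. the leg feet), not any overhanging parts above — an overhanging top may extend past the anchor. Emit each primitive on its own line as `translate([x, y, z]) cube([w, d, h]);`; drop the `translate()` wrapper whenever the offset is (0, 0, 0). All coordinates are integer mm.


// leg_h = 732 - 26 = 706
// apron z = 706 - 110 = 596
translate([339, 214, 706]) cube([1244, 616, 26]);
translate([391, 266, 0]) cube([82, 82, 706]);
translate([1449, 266, 0]) cube([82, 82, 706]);
translate([391, 696, 0]) cube([82, 82, 706]);
translate([1449, 696, 0]) cube([82, 82, 706]);
translate([473, 266, 596]) cube([976, 82, 110]);
translate([473, 696, 596]) cube([976, 82, 110]);
translate([391, 348, 596]) cube([82, 348, 110]);
translate([1449, 348, 596]) cube([82, 348, 110]);


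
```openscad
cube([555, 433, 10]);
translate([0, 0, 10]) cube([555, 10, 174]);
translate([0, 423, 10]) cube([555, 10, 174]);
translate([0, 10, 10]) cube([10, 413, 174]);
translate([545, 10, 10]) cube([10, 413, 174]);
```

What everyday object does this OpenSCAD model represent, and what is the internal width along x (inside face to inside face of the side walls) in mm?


An open box. The internal width is 535 mm.

A 555×433 base slab with four walls standing on it — an open box. The base is 555 mm wide and the walls are 10 mm thick, so the internal width is 555 − 2 × 10 = 535 mm.


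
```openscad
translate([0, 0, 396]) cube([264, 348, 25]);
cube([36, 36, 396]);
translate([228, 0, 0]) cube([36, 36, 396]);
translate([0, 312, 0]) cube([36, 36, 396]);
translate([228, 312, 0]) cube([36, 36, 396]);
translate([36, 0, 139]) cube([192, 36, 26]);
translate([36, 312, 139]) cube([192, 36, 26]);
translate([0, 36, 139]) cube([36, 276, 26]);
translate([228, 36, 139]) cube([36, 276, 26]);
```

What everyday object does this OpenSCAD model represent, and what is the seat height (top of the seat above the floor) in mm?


A stool. The seat height is 421 mm.

A 264×348×25 slab at z = 396 on four corner posts — a stool. The seat top is 396 + 25 = 421 mm.


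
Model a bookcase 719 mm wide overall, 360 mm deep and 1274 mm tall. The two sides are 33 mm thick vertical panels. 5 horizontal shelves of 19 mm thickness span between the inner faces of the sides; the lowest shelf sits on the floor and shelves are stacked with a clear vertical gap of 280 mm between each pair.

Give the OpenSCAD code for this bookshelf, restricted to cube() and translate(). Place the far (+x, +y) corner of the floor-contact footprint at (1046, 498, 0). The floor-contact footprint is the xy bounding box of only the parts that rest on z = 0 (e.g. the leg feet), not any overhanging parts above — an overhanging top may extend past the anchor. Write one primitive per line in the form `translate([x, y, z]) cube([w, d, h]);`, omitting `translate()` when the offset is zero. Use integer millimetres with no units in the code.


translate([327, 138, 0]) cube([33, 360, 1274]);
translate([1013, 138, 0]) cube([33, 360, 1274]);
translate([360, 138, 0]) cube([653, 360, 19]);
translate([360, 138, 299]) cube([653, 360, 19]);
translate([360, 138, 598]) cube([653, 360, 19]);
translate([360, 138, 897]) cube([653, 360, 19]);
translate([360, 138, 1196]) cube([653, 360, 19]);


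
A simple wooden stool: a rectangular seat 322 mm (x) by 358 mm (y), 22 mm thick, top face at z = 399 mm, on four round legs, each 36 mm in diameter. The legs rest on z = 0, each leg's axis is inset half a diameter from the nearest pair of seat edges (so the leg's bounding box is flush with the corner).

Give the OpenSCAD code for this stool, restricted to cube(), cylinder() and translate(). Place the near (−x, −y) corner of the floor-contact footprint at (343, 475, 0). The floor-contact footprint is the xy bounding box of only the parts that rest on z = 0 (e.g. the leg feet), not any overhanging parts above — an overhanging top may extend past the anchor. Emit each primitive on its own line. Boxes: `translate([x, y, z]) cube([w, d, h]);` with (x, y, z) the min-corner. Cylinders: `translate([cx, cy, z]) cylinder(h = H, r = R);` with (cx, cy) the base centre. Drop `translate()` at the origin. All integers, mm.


// leg_h = 399 - 22 = 377
translate([343, 475, 377]) cube([322, 358, 22]);
translate([361, 493, 0]) cylinder(h = 377, r = 18);
translate([647, 493, 0]) cylinder(h = 377, r = 18);
translate([361, 815, 0]) cylinder(h = 377, r = 18);
translate([647, 815, 0]) cylinder(h = 377, r = 18);


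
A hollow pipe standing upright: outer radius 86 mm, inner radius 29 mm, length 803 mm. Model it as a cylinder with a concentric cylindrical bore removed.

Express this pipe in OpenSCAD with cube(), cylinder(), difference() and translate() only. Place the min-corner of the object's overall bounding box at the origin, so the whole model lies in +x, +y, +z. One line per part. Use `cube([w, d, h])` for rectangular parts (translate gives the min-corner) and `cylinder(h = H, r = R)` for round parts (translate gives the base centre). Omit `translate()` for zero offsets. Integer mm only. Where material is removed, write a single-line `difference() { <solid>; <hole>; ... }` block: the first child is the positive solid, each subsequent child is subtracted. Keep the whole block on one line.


difference() { translate([86, 86, 0]) cylinder(h = 803, r = 86); translate([86, 86, 0]) cylinder(h = 803, r = 29); }
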